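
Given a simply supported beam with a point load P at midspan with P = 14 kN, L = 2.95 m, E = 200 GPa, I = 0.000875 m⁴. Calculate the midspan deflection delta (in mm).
Model: a simply supported beam with a point load P at midspan, so delta = (P·L^3) / (48·E·I).
Convert to SI units:
  P = 14 kN = 14000 N
  E = 200 GPa = 2 × 10¹¹ Pa
Substitute:
  delta = (14000 × 2.95^3) / (48 × (2 × 10¹¹) × 0.000875)
  delta = 4.279 × 10⁻⁵ m
Convert: delta = 4.279 × 10⁻⁵ m = 0.04279 mm
Final answer: delta = 0.04279 mm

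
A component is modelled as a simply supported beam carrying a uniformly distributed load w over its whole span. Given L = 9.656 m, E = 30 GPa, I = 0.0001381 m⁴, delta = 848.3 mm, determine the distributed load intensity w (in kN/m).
Model: a simply supported beam carrying a uniformly distributed load w over its whole span, so delta = (5·w·L^4) / (384·E·I).
Solve for w: w = (384·delta·E·I) / (5·L^4).
Convert to SI units:
  E = 30 GPa = 3 × 10¹⁰ Pa
  delta = 848.3 mm = 0.8483 m
Substitute:
  w = (384 × 0.8483 × (3 × 10¹⁰) × 0.0001381) / (5 × 9.656^4)
  w = 31050 N/m
Convert: w = 31050 N/m = 31.05 kN/m
Final answer: w = 31.05 kN/m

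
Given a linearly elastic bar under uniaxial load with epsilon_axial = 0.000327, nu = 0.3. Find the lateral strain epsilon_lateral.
Model: a linearly elastic bar under uniaxial load, so epsilon_lateral = -nu·epsilon_axial.
Substitute:
  epsilon_lateral = -(0.3 × 0.000327)
  epsilon_lateral = -9.81 × 10⁻⁵
Final answer: epsilon_lateral = -9.81 × 10⁻⁵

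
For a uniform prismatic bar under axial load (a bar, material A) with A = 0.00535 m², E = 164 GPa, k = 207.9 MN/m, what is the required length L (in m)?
Model: a uniform prismatic bar under axial load, so k = (A·E) / L.
Solve for L: L = (A·E) / k.
Convert to SI units:
  E = 164 GPa = 1.64 × 10¹¹ Pa
  k = 207.9 MN/m = 2.079 × 10⁸ N/m
Substitute:
  L = (0.00535 × (1.64 × 10¹¹)) / (2.079 × 10⁸)
  L = 4.22 m
Final answer: L = 4.22 m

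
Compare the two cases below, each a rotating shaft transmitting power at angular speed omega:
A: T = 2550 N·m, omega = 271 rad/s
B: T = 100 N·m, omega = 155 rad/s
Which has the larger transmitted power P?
Model: a rotating shaft transmitting power at angular speed omega, so P = T·omega (SI units).
  A: P = 2550 × 271 = 691000 W = 691 kW
  B: P = 100 × 155 = 15500 W = 15.5 kW
691 kW > 15.5 kW, so A is larger.
Final answer: A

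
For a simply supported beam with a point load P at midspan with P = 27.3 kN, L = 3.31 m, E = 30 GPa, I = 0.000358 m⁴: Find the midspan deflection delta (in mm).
Model: a simply supported beam with a point load P at midspan, so delta = (P·L^3) / (48·E·I).
Convert to SI units:
  P = 27.3 kN = 27300 N
  E = 30 GPa = 3 × 10¹⁰ Pa
Substitute:
  delta = (27300 × 3.31^3) / (48 × (3 × 10¹⁰) × 0.000358)
  delta = 0.00192 m
Convert: delta = 0.00192 m = 1.92 mm
Final answer: delta = 1.92 mm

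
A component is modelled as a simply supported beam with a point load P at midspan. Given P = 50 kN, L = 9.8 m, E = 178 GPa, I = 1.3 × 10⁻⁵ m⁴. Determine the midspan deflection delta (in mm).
Model: a simply supported beam with a point load P at midspan, so delta = (P·L^3) / (48·E·I).
Convert to SI units:
  P = 50 kN = 50000 N
  E = 178 GPa = 1.78 × 10¹¹ Pa
Substitute:
  delta = (50000 × 9.8^3) / (48 × (1.78 × 10¹¹) × (1.3 × 10⁻⁵))
  delta = 0.4237 m
Convert: delta = 0.4237 m = 423.7 mm
Final answer: delta = 423.7 mm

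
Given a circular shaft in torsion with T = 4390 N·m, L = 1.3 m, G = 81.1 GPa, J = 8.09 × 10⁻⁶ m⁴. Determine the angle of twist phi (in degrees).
Model: a circular shaft in torsion, so phi = (T·L) / (G·J).
Convert to SI units:
  G = 81.1 GPa = 8.11 × 10¹⁰ Pa
Substitute:
  phi = (4390 × 1.3) / ((8.11 × 10¹⁰) × (8.09 × 10⁻⁶))
  phi = 0.008698 rad
Convert to degrees: phi = 0.008698 × 180/π = 0.4984°
Final answer: phi = 0.4984°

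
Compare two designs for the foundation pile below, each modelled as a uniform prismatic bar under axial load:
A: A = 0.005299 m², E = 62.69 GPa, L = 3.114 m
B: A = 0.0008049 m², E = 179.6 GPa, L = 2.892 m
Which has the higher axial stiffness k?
Model: a uniform prismatic bar under axial load, so k = (A·E) / L (SI units).
  A: k = (0.005299 × (6.269 × 10¹⁰)) / 3.114 = 1.067 × 10⁸ N/m = 106.7 MN/m
  B: k = (0.0008049 × (1.796 × 10¹¹)) / 2.892 = 4.999 × 10⁷ N/m = 49.99 MN/m
106.7 MN/m > 49.99 MN/m, so A is larger.
Final answer: A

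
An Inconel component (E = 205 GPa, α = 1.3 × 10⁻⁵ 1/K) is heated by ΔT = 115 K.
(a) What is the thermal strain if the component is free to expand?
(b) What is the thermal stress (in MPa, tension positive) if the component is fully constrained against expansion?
(a) Free thermal strain ε_th = α·ΔT = (1.3 × 10⁻⁵) × 115 = 0.001495
(b) Fully constrained, the expansion is suppressed, so σ = -E·α·ΔT. Convert E = 205 GPa = 2.05 × 10¹¹ Pa.
  σ = -(2.05 × 10¹¹) × (1.3 × 10⁻⁵) × 115 = -3.065 × 10⁸ Pa = -306.5 MPa (compressive)
Final answer: (a) ε_th = 0.001495, (b) σ = -306.5 MPa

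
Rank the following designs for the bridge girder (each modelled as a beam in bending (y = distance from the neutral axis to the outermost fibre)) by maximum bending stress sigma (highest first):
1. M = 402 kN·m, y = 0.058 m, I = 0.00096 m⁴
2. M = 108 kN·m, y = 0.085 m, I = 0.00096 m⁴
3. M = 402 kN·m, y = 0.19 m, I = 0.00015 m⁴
Model: a beam in bending (y = distance from the neutral axis to the outermost fibre), so sigma = (M·y) / I (SI units).
  Case 1: sigma = (402000 × 0.058) / 0.00096 = 2.429 × 10⁷ Pa = 24.29 MPa
  Case 2: sigma = (108000 × 0.085) / 0.00096 = 9.562 × 10⁶ Pa = 9.562 MPa
  Case 3: sigma = (402000 × 0.19) / 0.00015 = 5.092 × 10⁸ Pa = 509.2 MPa
Ordering: 509.2 MPa (case 3) > 24.29 MPa (case 1) > 9.562 MPa (case 2)
Final answer: 3, 1, 2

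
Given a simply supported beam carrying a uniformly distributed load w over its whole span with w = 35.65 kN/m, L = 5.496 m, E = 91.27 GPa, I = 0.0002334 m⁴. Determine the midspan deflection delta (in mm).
Model: a simply supported beam carrying a uniformly distributed load w over its whole span, so delta = (5·w·L^4) / (384·E·I).
Convert to SI units:
  w = 35.65 kN/m = 35650 N/m
  E = 91.27 GPa = 9.127 × 10¹⁰ Pa
Substitute:
  delta = (5 × 35650 × 5.496^4) / (384 × (9.127 × 10¹⁰) × 0.0002334)
  delta = 0.01988 m
Convert: delta = 0.01988 m = 19.88 mm
Final answer: delta = 19.88 mm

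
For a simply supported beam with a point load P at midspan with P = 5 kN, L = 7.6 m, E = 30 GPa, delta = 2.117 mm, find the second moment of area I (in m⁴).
Model: a simply supported beam with a point load P at midspan, so delta = (P·L^3) / (48·E·I).
Solve for I: I = (P·L^3) / (48·delta·E).
Convert to SI units:
  P = 5 kN = 5000 N
  E = 30 GPa = 3 × 10¹⁰ Pa
  delta = 2.117 mm = 0.002117 m
Substitute:
  I = (5000 × 7.6^3) / (48 × 0.002117 × (3 × 10¹⁰))
  I = 0.00072 m⁴
Final answer: I = 0.00072 m⁴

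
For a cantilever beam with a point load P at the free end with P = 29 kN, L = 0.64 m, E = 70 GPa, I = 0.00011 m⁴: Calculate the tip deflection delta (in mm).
Model: a cantilever beam with a point load P at the free end, so delta = (P·L^3) / (3·E·I).
Convert to SI units:
  P = 29 kN = 29000 N
  E = 70 GPa = 7 × 10¹⁰ Pa
Substitute:
  delta = (29000 × 0.64^3) / (3 × (7 × 10¹⁰) × 0.00011)
  delta = 0.0003291 m
Convert: delta = 0.0003291 m = 0.3291 mm
Final answer: delta = 0.3291 mm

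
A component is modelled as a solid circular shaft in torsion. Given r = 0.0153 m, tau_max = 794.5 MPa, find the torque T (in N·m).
Model: a solid circular shaft in torsion, so tau_max = (2·T) / (π·r^3).
Solve for T: T = (π·tau_max·r^3) / 2.
Convert to SI units:
  tau_max = 794.5 MPa = 7.945 × 10⁸ Pa
Substitute:
  T = (π × (7.945 × 10⁸) × 0.0153^3) / 2
  T = 4470 N·m
Final answer: T = 4470 N·m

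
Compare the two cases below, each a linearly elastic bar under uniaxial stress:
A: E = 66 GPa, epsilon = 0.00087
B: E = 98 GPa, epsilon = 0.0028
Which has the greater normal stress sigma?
Model: a linearly elastic bar under uniaxial stress, so sigma = E·epsilon (SI units).
  A: sigma = (6.6 × 10¹⁰) × 0.00087 = 5.742 × 10⁷ Pa = 57.42 MPa
  B: sigma = (9.8 × 10¹⁰) × 0.0028 = 2.744 × 10⁸ Pa = 274.4 MPa
274.4 MPa > 57.42 MPa, so B is larger.
Final answer: B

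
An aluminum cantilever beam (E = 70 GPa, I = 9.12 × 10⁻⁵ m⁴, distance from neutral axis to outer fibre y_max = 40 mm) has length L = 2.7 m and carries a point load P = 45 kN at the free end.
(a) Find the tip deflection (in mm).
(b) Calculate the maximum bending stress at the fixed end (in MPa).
(a) Tip deflection of a cantilever with an end point load: δ = P·L^3 / (3·E·I). Convert P = 45 kN = 45000 N, E = 70 GPa = 7 × 10¹⁰ Pa.
  δ = (45000 × 2.7^3) / (3 × (7 × 10¹⁰) × (9.12 × 10⁻⁵)) = 0.04625 m = 46.25 mm
(b) Maximum bending moment at the fixed end: M = P·L = 45000 × 2.7 = 121500 N·m. Convert y_max = 40 mm = 0.04 m.
  σ = M·y_max / I = (121500 × 0.04) / (9.12 × 10⁻⁵) = 5.329 × 10⁷ Pa = 53.29 MPa
Final answer: (a) δ = 46.25 mm, (b) σ = 53.29 MPa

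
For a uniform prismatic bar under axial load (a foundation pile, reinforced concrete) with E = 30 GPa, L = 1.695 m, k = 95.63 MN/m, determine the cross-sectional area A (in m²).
Model: a uniform prismatic bar under axial load, so k = (A·E) / L.
Solve for A: A = (k·L) / E.
Convert to SI units:
  E = 30 GPa = 3 × 10¹⁰ Pa
  k = 95.63 MN/m = 9.563 × 10⁷ N/m
Substitute:
  A = ((9.563 × 10⁷) × 1.695) / (3 × 10¹⁰)
  A = 0.005403 m²
Final answer: A = 0.005403 m²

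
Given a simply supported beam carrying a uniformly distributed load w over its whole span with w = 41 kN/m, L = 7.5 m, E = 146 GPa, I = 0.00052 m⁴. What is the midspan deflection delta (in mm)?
Model: a simply supported beam carrying a uniformly distributed load w over its whole span, so delta = (5·w·L^4) / (384·E·I).
Convert to SI units:
  w = 41 kN/m = 41000 N/m
  E = 146 GPa = 1.46 × 10¹¹ Pa
Substitute:
  delta = (5 × 41000 × 7.5^4) / (384 × (1.46 × 10¹¹) × 0.00052)
  delta = 0.02225 m
Convert: delta = 0.02225 m = 22.25 mm
Final answer: delta = 22.25 mm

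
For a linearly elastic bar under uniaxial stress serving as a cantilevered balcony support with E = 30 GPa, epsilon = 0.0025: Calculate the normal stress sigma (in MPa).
Model: a linearly elastic bar under uniaxial stress, so sigma = E·epsilon.
Convert to SI units:
  E = 30 GPa = 3 × 10¹⁰ Pa
Substitute:
  sigma = (3 × 10¹⁰) × 0.0025
  sigma = 7.5 × 10⁷ Pa
Convert: sigma = 7.5 × 10⁷ Pa = 75 MPa
Final answer: sigma = 75 MPa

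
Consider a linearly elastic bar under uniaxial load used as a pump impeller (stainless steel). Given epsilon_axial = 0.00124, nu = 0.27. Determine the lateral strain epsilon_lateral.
Model: a linearly elastic bar under uniaxial load, so epsilon_lateral = -nu·epsilon_axial.
Substitute:
  epsilon_lateral = -(0.27 × 0.00124)
  epsilon_lateral = -0.0003348
Final answer: epsilon_lateral = -0.0003348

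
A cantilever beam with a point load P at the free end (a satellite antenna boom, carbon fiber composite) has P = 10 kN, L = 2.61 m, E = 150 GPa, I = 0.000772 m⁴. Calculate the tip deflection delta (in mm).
Model: a cantilever beam with a point load P at the free end, so delta = (P·L^3) / (3·E·I).
Convert to SI units:
  P = 10 kN = 10000 N
  E = 150 GPa = 1.5 × 10¹¹ Pa
Substitute:
  delta = (10000 × 2.61^3) / (3 × (1.5 × 10¹¹) × 0.000772)
  delta = 0.0005118 m
Convert: delta = 0.0005118 m = 0.5118 mm
Final answer: delta = 0.5118 mm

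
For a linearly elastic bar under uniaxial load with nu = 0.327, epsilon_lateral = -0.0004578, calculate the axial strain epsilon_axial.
Model: a linearly elastic bar under uniaxial load, so epsilon_lateral = -nu·epsilon_axial.
Solve for epsilon_axial: epsilon_axial = -epsilon_lateral / nu.
Substitute:
  epsilon_axial = -(-0.0004578) / 0.327
  epsilon_axial = 0.0014
Final answer: epsilon_axial = 0.0014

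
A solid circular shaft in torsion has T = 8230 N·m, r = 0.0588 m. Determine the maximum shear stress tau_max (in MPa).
Model: a solid circular shaft in torsion, so tau_max = (2·T) / (π·r^3).
Substitute:
  tau_max = (2 × 8230) / (π × 0.0588^3)
  tau_max = 2.577 × 10⁷ Pa
Convert: tau_max = 2.577 × 10⁷ Pa = 25.77 MPa
Final answer: tau_max = 25.77 MPa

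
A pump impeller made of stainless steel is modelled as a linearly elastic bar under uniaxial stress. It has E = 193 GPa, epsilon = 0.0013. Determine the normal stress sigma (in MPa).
Model: a linearly elastic bar under uniaxial stress, so sigma = E·epsilon.
Convert to SI units:
  E = 193 GPa = 1.93 × 10¹¹ Pa
Substitute:
  sigma = (1.93 × 10¹¹) × 0.0013
  sigma = 2.509 × 10⁸ Pa
Convert: sigma = 2.509 × 10⁸ Pa = 250.9 MPa
Final answer: sigma = 250.9 MPa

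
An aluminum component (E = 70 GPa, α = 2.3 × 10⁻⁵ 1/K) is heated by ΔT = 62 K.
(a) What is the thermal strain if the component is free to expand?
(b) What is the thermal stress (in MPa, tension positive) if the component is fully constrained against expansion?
(a) Free thermal strain ε_th = α·ΔT = (2.3 × 10⁻⁵) × 62 = 0.001426
(b) Fully constrained, the expansion is suppressed, so σ = -E·α·ΔT. Convert E = 70 GPa = 7 × 10¹⁰ Pa.
  σ = -(7 × 10¹⁰) × (2.3 × 10⁻⁵) × 62 = -9.982 × 10⁷ Pa = -99.82 MPa (compressive)
Final answer: (a) ε_th = 0.001426, (b) σ = -99.82 MPa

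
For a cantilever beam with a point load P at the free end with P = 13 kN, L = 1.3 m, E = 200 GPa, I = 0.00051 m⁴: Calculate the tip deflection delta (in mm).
Model: a cantilever beam with a point load P at the free end, so delta = (P·L^3) / (3·E·I).
Convert to SI units:
  P = 13 kN = 13000 N
  E = 200 GPa = 2 × 10¹¹ Pa
Substitute:
  delta = (13000 × 1.3^3) / (3 × (2 × 10¹¹) × 0.00051)
  delta = 9.334 × 10⁻⁵ m
Convert: delta = 9.334 × 10⁻⁵ m = 0.09334 mm
Final answer: delta = 0.09334 mm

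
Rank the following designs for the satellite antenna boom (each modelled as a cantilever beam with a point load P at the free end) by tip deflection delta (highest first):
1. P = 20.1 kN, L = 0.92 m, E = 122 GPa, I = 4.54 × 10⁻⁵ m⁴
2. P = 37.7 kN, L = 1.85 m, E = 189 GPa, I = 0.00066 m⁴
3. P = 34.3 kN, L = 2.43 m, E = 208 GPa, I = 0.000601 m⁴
Model: a cantilever beam with a point load P at the free end, so delta = (P·L^3) / (3·E·I) (SI units).
  Case 1: delta = (20100 × 0.92^3) / (3 × (1.22 × 10¹¹) × (4.54 × 10⁻⁵)) = 0.0009419 m = 0.9419 mm
  Case 2: delta = (37700 × 1.85^3) / (3 × (1.89 × 10¹¹) × 0.00066) = 0.0006379 m = 0.6379 mm
  Case 3: delta = (34300 × 2.43^3) / (3 × (2.08 × 10¹¹) × 0.000601) = 0.001312 m = 1.312 mm
Ordering: 1.312 mm (case 3) > 0.9419 mm (case 1) > 0.6379 mm (case 2)
Final answer: 3, 1, 2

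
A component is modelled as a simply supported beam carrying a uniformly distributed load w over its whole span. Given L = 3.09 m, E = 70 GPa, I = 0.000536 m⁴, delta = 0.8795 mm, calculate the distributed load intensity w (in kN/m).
Model: a simply supported beam carrying a uniformly distributed load w over its whole span, so delta = (5·w·L^4) / (384·E·I).
Solve for w: w = (384·delta·E·I) / (5·L^4).
Convert to SI units:
  E = 70 GPa = 7 × 10¹⁰ Pa
  delta = 0.8795 mm = 0.0008795 m
Substitute:
  w = (384 × 0.0008795 × (7 × 10¹⁰) × 0.000536) / (5 × 3.09^4)
  w = 27800 N/m
Convert: w = 27800 N/m = 27.8 kN/m
Final answer: w = 27.8 kN/m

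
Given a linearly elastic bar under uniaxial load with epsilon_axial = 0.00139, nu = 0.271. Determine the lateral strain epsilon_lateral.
Model: a linearly elastic bar under uniaxial load, so epsilon_lateral = -nu·epsilon_axial.
Substitute:
  epsilon_lateral = -(0.271 × 0.00139)
  epsilon_lateral = -0.0003767
Final answer: epsilon_lateral = -0.0003767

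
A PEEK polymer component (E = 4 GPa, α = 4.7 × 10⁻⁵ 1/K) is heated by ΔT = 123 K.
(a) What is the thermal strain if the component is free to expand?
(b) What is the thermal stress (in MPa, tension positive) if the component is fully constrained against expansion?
(a) Free thermal strain ε_th = α·ΔT = (4.7 × 10⁻⁵) × 123 = 0.005781
(b) Fully constrained, the expansion is suppressed, so σ = -E·α·ΔT. Convert E = 4 GPa = 4 × 10⁹ Pa.
  σ = -(4 × 10⁹) × (4.7 × 10⁻⁵) × 123 = -2.312 × 10⁷ Pa = -23.12 MPa (compressive)
Final answer: (a) ε_th = 0.005781, (b) σ = -23.12 MPa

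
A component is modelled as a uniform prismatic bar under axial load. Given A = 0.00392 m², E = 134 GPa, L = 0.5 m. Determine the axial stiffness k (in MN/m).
Model: a uniform prismatic bar under axial load, so k = (A·E) / L.
Convert to SI units:
  E = 134 GPa = 1.34 × 10¹¹ Pa
Substitute:
  k = (0.00392 × (1.34 × 10¹¹)) / 0.5
  k = 1.051 × 10⁹ N/m
Convert: k = 1.051 × 10⁹ N/m = 1051 MN/m
Final answer: k = 1051 MN/m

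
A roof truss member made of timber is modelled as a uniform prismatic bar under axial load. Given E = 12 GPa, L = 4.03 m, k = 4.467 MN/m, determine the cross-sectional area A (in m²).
Model: a uniform prismatic bar under axial load, so k = (A·E) / L.
Solve for A: A = (k·L) / E.
Convert to SI units:
  E = 12 GPa = 1.2 × 10¹⁰ Pa
  k = 4.467 MN/m = 4.467 × 10⁶ N/m
Substitute:
  A = ((4.467 × 10⁶) × 4.03) / (1.2 × 10¹⁰)
  A = 0.0015 m²
Final answer: A = 0.0015 m²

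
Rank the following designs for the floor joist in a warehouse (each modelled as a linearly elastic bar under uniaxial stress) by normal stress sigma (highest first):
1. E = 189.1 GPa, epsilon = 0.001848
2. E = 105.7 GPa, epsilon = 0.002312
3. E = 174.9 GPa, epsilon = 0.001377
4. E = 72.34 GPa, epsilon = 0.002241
Model: a linearly elastic bar under uniaxial stress, so sigma = E·epsilon (SI units).
  Case 1: sigma = (1.891 × 10¹¹) × 0.001848 = 3.495 × 10⁸ Pa = 349.5 MPa
  Case 2: sigma = (1.057 × 10¹¹) × 0.002312 = 2.444 × 10⁸ Pa = 244.4 MPa
  Case 3: sigma = (1.749 × 10¹¹) × 0.001377 = 2.408 × 10⁸ Pa = 240.8 MPa
  Case 4: sigma = (7.234 × 10¹⁰) × 0.002241 = 1.621 × 10⁸ Pa = 162.1 MPa
Ordering: 349.5 MPa (case 1) > 244.4 MPa (case 2) > 240.8 MPa (case 3) > 162.1 MPa (case 4)
Final answer: 1, 2, 3, 4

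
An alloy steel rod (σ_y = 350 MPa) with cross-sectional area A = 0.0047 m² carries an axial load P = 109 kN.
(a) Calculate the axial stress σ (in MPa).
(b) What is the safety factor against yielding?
(a) Axial stress σ = P/A. Convert P = 109 kN = 109000 N.
  σ = 109000 / 0.0047 = 2.319 × 10⁷ Pa = 23.19 MPa
(b) Safety factor SF = σ_y/σ = 350 / 23.19 = 15.09
Final answer: (a) σ = 23.19 MPa, (b) SF = 15.09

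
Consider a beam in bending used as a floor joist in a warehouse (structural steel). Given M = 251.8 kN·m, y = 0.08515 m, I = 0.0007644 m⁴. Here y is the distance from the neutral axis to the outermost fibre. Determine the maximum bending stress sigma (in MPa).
Model: a beam in bending, so sigma = (M·y) / I.
Convert to SI units:
  M = 251.8 kN·m = 251800 N·m
Substitute:
  sigma = (251800 × 0.08515) / 0.0007644
  sigma = 2.805 × 10⁷ Pa
Convert: sigma = 2.805 × 10⁷ Pa = 28.05 MPa
Final answer: sigma = 28.05 MPa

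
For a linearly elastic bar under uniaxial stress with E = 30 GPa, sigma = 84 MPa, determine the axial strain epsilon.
Model: a linearly elastic bar under uniaxial stress, so sigma = E·epsilon.
Solve for epsilon: epsilon = sigma / E.
Convert to SI units:
  E = 30 GPa = 3 × 10¹⁰ Pa
  sigma = 84 MPa = 8.4 × 10⁷ Pa
Substitute:
  epsilon = (8.4 × 10⁷) / (3 × 10¹⁰)
  epsilon = 0.0028
Final answer: epsilon = 0.0028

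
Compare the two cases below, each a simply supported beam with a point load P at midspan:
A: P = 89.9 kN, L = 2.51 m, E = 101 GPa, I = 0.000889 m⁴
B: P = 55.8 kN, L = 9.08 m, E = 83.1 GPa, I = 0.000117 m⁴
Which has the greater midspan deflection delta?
Model: a simply supported beam with a point load P at midspan, so delta = (P·L^3) / (48·E·I) (SI units).
  A: delta = (89900 × 2.51^3) / (48 × (1.01 × 10¹¹) × 0.000889) = 0.0003298 m = 0.3298 mm
  B: delta = (55800 × 9.08^3) / (48 × (8.31 × 10¹⁰) × 0.000117) = 0.08951 m = 89.51 mm
89.51 mm > 0.3298 mm, so B is larger.
Final answer: B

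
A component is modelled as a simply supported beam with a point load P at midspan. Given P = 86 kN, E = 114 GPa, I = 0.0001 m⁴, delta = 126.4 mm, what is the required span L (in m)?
Model: a simply supported beam with a point load P at midspan, so delta = (P·L^3) / (48·E·I).
Solve for L: L = ((48·delta·E·I) / P)^(1/3).
Convert to SI units:
  P = 86 kN = 86000 N
  E = 114 GPa = 1.14 × 10¹¹ Pa
  delta = 126.4 mm = 0.1264 m
Substitute:
  L = ((48 × 0.1264 × (1.14 × 10¹¹) × 0.0001) / 86000)^(1/3)
  L = 9.3 m
Final answer: L = 9.3 m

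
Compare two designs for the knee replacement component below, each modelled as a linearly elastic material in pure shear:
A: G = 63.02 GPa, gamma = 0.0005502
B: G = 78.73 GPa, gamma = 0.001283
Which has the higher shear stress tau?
Model: a linearly elastic material in pure shear, so tau = G·gamma (SI units).
  A: tau = (6.302 × 10¹⁰) × 0.0005502 = 3.467 × 10⁷ Pa = 34.67 MPa
  B: tau = (7.873 × 10¹⁰) × 0.001283 = 1.01 × 10⁸ Pa = 101 MPa
101 MPa > 34.67 MPa, so B is larger.
Final answer: B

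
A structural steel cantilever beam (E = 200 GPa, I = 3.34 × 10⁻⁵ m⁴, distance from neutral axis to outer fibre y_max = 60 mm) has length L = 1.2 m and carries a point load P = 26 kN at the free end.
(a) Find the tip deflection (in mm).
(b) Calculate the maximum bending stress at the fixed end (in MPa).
(a) Tip deflection of a cantilever with an end point load: δ = P·L^3 / (3·E·I). Convert P = 26 kN = 26000 N, E = 200 GPa = 2 × 10¹¹ Pa.
  δ = (26000 × 1.2^3) / (3 × (2 × 10¹¹) × (3.34 × 10⁻⁵)) = 0.002242 m = 2.242 mm
(b) Maximum bending moment at the fixed end: M = P·L = 26000 × 1.2 = 31200 N·m. Convert y_max = 60 mm = 0.06 m.
  σ = M·y_max / I = (31200 × 0.06) / (3.34 × 10⁻⁵) = 5.605 × 10⁷ Pa = 56.05 MPa
Final answer: (a) δ = 2.242 mm, (b) σ = 56.05 MPa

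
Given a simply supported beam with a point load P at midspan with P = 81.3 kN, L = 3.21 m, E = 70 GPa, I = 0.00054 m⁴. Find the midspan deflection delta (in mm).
Model: a simply supported beam with a point load P at midspan, so delta = (P·L^3) / (48·E·I).
Convert to SI units:
  P = 81.3 kN = 81300 N
  E = 70 GPa = 7 × 10¹⁰ Pa
Substitute:
  delta = (81300 × 3.21^3) / (48 × (7 × 10¹⁰) × 0.00054)
  delta = 0.001482 m
Convert: delta = 0.001482 m = 1.482 mm
Final answer: delta = 1.482 mm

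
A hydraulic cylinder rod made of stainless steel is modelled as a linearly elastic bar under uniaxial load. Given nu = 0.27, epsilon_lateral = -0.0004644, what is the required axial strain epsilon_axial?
Model: a linearly elastic bar under uniaxial load, so epsilon_lateral = -nu·epsilon_axial.
Solve for epsilon_axial: epsilon_axial = -epsilon_lateral / nu.
Substitute:
  epsilon_axial = -(-0.0004644) / 0.27
  epsilon_axial = 0.00172
Final answer: epsilon_axial = 0.00172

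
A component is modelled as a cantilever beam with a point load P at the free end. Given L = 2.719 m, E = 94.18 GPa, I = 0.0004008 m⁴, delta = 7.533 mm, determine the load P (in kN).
Model: a cantilever beam with a point load P at the free end, so delta = (P·L^3) / (3·E·I).
Solve for P: P = (3·delta·E·I) / L^3.
Convert to SI units:
  E = 94.18 GPa = 9.418 × 10¹⁰ Pa
  delta = 7.533 mm = 0.007533 m
Substitute:
  P = (3 × 0.007533 × (9.418 × 10¹⁰) × 0.0004008) / 2.719^3
  P = 42440 N
Convert: P = 42440 N = 42.44 kN
Final answer: P = 42.44 kN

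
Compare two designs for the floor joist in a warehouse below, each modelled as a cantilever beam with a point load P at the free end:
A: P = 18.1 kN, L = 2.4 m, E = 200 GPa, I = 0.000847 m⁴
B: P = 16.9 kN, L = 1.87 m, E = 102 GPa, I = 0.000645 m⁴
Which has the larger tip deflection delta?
Model: a cantilever beam with a point load P at the free end, so delta = (P·L^3) / (3·E·I) (SI units).
  A: delta = (18100 × 2.4^3) / (3 × (2 × 10¹¹) × 0.000847) = 0.0004924 m = 0.4924 mm
  B: delta = (16900 × 1.87^3) / (3 × (1.02 × 10¹¹) × 0.000645) = 0.0005599 m = 0.5599 mm
0.5599 mm > 0.4924 mm, so B is larger.
Final answer: B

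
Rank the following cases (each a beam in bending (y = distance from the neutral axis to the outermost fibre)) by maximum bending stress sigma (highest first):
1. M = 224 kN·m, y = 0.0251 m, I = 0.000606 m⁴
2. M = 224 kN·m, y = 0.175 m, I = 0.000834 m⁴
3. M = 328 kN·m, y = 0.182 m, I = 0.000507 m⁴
Model: a beam in bending (y = distance from the neutral axis to the outermost fibre), so sigma = (M·y) / I (SI units).
  Case 1: sigma = (224000 × 0.0251) / 0.000606 = 9.278 × 10⁶ Pa = 9.278 MPa
  Case 2: sigma = (224000 × 0.175) / 0.000834 = 4.7 × 10⁷ Pa = 47 MPa
  Case 3: sigma = (328000 × 0.182) / 0.000507 = 1.177 × 10⁸ Pa = 117.7 MPa
Ordering: 117.7 MPa (case 3) > 47 MPa (case 2) > 9.278 MPa (case 1)
Final answer: 3, 2, 1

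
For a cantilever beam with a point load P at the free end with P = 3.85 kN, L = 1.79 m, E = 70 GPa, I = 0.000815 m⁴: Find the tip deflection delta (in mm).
Model: a cantilever beam with a point load P at the free end, so delta = (P·L^3) / (3·E·I).
Convert to SI units:
  P = 3.85 kN = 3850 N
  E = 70 GPa = 7 × 10¹⁰ Pa
Substitute:
  delta = (3850 × 1.79^3) / (3 × (7 × 10¹⁰) × 0.000815)
  delta = 0.000129 m
Convert: delta = 0.000129 m = 0.129 mm
Final answer: delta = 0.129 mm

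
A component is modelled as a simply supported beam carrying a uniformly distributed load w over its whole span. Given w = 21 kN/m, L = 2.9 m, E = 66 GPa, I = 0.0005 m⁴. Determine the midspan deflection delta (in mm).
Model: a simply supported beam carrying a uniformly distributed load w over its whole span, so delta = (5·w·L^4) / (384·E·I).
Convert to SI units:
  w = 21 kN/m = 21000 N/m
  E = 66 GPa = 6.6 × 10¹⁰ Pa
Substitute:
  delta = (5 × 21000 × 2.9^4) / (384 × (6.6 × 10¹⁰) × 0.0005)
  delta = 0.0005861 m
Convert: delta = 0.0005861 m = 0.5861 mm
Final answer: delta = 0.5861 mm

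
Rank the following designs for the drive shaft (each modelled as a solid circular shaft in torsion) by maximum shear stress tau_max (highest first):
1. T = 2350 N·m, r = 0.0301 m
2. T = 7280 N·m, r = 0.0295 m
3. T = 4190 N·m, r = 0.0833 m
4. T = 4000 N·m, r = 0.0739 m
Model: a solid circular shaft in torsion, so tau_max = (2·T) / (π·r^3) (SI units).
  Case 1: tau_max = (2 × 2350) / (π × 0.0301^3) = 5.486 × 10⁷ Pa = 54.86 MPa
  Case 2: tau_max = (2 × 7280) / (π × 0.0295^3) = 1.805 × 10⁸ Pa = 180.5 MPa
  Case 3: tau_max = (2 × 4190) / (π × 0.0833^3) = 4.615 × 10⁶ Pa = 4.615 MPa
  Case 4: tau_max = (2 × 4000) / (π × 0.0739^3) = 6.31 × 10⁶ Pa = 6.31 MPa
Ordering: 180.5 MPa (case 2) > 54.86 MPa (case 1) > 6.31 MPa (case 4) > 4.615 MPa (case 3)
Final answer: 2, 1, 4, 3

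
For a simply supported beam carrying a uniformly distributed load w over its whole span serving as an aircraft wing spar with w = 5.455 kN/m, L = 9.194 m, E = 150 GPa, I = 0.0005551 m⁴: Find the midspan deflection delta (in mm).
Model: a simply supported beam carrying a uniformly distributed load w over its whole span, so delta = (5·w·L^4) / (384·E·I).
Convert to SI units:
  w = 5.455 kN/m = 5455 N/m
  E = 150 GPa = 1.5 × 10¹¹ Pa
Substitute:
  delta = (5 × 5455 × 9.194^4) / (384 × (1.5 × 10¹¹) × 0.0005551)
  delta = 0.006095 m
Convert: delta = 0.006095 m = 6.095 mm
Final answer: delta = 6.095 mm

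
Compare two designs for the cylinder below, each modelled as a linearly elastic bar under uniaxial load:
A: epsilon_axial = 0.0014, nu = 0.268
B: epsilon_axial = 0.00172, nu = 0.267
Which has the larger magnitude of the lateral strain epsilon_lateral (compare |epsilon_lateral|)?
Model: a linearly elastic bar under uniaxial load, so epsilon_lateral = -nu·epsilon_axial (SI units).
  A: epsilon_lateral = -(0.268 × 0.0014) = -0.0003752
  B: epsilon_lateral = -(0.267 × 0.00172) = -0.0004592
|epsilon_lateral|: A = 0.0003752, B = 0.0004592, so B is larger in magnitude.
Final answer: B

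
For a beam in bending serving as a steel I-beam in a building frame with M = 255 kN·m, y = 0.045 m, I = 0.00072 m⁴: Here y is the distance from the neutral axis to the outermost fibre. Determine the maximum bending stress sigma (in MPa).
Model: a beam in bending, so sigma = (M·y) / I.
Convert to SI units:
  M = 255 kN·m = 255000 N·m
Substitute:
  sigma = (255000 × 0.045) / 0.00072
  sigma = 1.594 × 10⁷ Pa
Convert: sigma = 1.594 × 10⁷ Pa = 15.94 MPa
Final answer: sigma = 15.94 MPa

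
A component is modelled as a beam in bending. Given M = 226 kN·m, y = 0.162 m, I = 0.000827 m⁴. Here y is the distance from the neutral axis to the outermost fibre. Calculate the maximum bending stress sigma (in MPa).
Model: a beam in bending, so sigma = (M·y) / I.
Convert to SI units:
  M = 226 kN·m = 226000 N·m
Substitute:
  sigma = (226000 × 0.162) / 0.000827
  sigma = 4.427 × 10⁷ Pa
Convert: sigma = 4.427 × 10⁷ Pa = 44.27 MPa
Final answer: sigma = 44.27 MPa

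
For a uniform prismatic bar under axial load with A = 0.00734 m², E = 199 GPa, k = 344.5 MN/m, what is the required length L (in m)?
Model: a uniform prismatic bar under axial load, so k = (A·E) / L.
Solve for L: L = (A·E) / k.
Convert to SI units:
  E = 199 GPa = 1.99 × 10¹¹ Pa
  k = 344.5 MN/m = 3.445 × 10⁸ N/m
Substitute:
  L = (0.00734 × (1.99 × 10¹¹)) / (3.445 × 10⁸)
  L = 4.24 m
Final answer: L = 4.24 m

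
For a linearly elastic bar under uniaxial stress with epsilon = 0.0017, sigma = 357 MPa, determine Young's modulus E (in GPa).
Model: a linearly elastic bar under uniaxial stress, so sigma = E·epsilon.
Solve for E: E = sigma / epsilon.
Convert to SI units:
  sigma = 357 MPa = 3.57 × 10⁸ Pa
Substitute:
  E = (3.57 × 10⁸) / 0.0017
  E = 2.1 × 10¹¹ Pa
Convert: E = 2.1 × 10¹¹ Pa = 210 GPa
Final answer: E = 210 GPa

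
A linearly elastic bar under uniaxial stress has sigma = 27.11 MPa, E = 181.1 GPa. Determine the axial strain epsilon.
Model: a linearly elastic bar under uniaxial stress, so epsilon = sigma / E.
Convert to SI units:
  sigma = 27.11 MPa = 2.711 × 10⁷ Pa
  E = 181.1 GPa = 1.811 × 10¹¹ Pa
Substitute:
  epsilon = (2.711 × 10⁷) / (1.811 × 10¹¹)
  epsilon = 0.0001497
Final answer: epsilon = 0.0001497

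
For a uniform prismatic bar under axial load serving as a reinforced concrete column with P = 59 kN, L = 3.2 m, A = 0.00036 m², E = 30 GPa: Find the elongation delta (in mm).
Model: a uniform prismatic bar under axial load, so delta = (P·L) / (A·E).
Convert to SI units:
  P = 59 kN = 59000 N
  E = 30 GPa = 3 × 10¹⁰ Pa
Substitute:
  delta = (59000 × 3.2) / (0.00036 × (3 × 10¹⁰))
  delta = 0.01748 m
Convert: delta = 0.01748 m = 17.48 mm
Final answer: delta = 17.48 mm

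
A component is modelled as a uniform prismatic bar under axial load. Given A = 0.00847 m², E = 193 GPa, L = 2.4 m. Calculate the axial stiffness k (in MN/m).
Model: a uniform prismatic bar under axial load, so k = (A·E) / L.
Convert to SI units:
  E = 193 GPa = 1.93 × 10¹¹ Pa
Substitute:
  k = (0.00847 × (1.93 × 10¹¹)) / 2.4
  k = 6.811 × 10⁸ N/m
Convert: k = 6.811 × 10⁸ N/m = 681.1 MN/m
Final answer: k = 681.1 MN/m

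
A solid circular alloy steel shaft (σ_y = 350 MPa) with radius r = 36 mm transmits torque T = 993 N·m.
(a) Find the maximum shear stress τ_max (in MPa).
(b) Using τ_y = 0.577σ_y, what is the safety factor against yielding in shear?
(a) For a solid circular shaft, τ_max = T·r/J with J = π·r^4/2, i.e. τ_max = 2·T / (π·r^3). Convert r = 36 mm = 0.036 m.
  τ_max = (2 × 993) / (π × 0.036^3) = 1.355 × 10⁷ Pa = 13.55 MPa
(b) τ_y = 0.577 × 350 = 201.95 MPa
  SF = τ_y/τ_max = 201.95 / 13.55 = 14.9
Final answer: (a) τ_max = 13.55 MPa, (b) SF = 14.9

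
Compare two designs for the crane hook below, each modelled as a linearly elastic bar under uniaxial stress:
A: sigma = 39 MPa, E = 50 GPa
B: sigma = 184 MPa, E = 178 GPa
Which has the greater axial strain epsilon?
Model: a linearly elastic bar under uniaxial stress, so epsilon = sigma / E (SI units).
  A: epsilon = (3.9 × 10⁷) / (5 × 10¹⁰) = 0.00078
  B: epsilon = (1.84 × 10⁸) / (1.78 × 10¹¹) = 0.001034
0.001034 > 0.00078, so B is larger.
Final answer: B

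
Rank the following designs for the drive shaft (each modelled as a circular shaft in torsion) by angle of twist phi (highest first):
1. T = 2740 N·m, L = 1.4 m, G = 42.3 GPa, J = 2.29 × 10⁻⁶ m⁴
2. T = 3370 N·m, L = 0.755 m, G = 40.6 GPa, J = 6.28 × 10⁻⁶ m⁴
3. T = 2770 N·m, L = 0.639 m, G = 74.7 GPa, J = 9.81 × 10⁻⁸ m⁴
Model: a circular shaft in torsion, so phi = (T·L) / (G·J) (SI units).
  Case 1: phi = (2740 × 1.4) / ((4.23 × 10¹⁰) × (2.29 × 10⁻⁶)) = 0.0396 rad = 2.269°
  Case 2: phi = (3370 × 0.755) / ((4.06 × 10¹⁰) × (6.28 × 10⁻⁶)) = 0.009979 rad = 0.5718°
  Case 3: phi = (2770 × 0.639) / ((7.47 × 10¹⁰) × (9.81 × 10⁻⁸)) = 0.2415 rad = 13.84°
Ordering: 13.84° (case 3) > 2.269° (case 1) > 0.5718° (case 2)
Final answer: 3, 1, 2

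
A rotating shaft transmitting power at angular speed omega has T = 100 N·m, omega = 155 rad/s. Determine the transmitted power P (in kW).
Model: a rotating shaft transmitting power at angular speed omega, so P = T·omega.
Substitute:
  P = 100 × 155
  P = 15500 W
Convert: P = 15500 W = 15.5 kW
Final answer: P = 15.5 kW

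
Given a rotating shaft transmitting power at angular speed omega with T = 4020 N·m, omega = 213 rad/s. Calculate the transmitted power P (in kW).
Model: a rotating shaft transmitting power at angular speed omega, so P = T·omega.
Substitute:
  P = 4020 × 213
  P = 856300 W
Convert: P = 856300 W = 856.3 kW
Final answer: P = 856.3 kW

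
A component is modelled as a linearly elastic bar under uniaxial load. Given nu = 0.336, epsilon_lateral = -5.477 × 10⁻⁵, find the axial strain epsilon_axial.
Model: a linearly elastic bar under uniaxial load, so epsilon_lateral = -nu·epsilon_axial.
Solve for epsilon_axial: epsilon_axial = -epsilon_lateral / nu.
Substitute:
  epsilon_axial = -(-5.477 × 10⁻⁵) / 0.336
  epsilon_axial = 0.000163
Final answer: epsilon_axial = 0.000163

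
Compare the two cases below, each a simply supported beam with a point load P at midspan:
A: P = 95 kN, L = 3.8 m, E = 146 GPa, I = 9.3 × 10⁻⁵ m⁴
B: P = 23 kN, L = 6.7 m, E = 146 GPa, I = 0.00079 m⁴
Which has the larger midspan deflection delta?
Model: a simply supported beam with a point load P at midspan, so delta = (P·L^3) / (48·E·I) (SI units).
  A: delta = (95000 × 3.8^3) / (48 × (1.46 × 10¹¹) × (9.3 × 10⁻⁵)) = 0.007998 m = 7.998 mm
  B: delta = (23000 × 6.7^3) / (48 × (1.46 × 10¹¹) × 0.00079) = 0.001249 m = 1.249 mm
7.998 mm > 1.249 mm, so A is larger.
Final answer: A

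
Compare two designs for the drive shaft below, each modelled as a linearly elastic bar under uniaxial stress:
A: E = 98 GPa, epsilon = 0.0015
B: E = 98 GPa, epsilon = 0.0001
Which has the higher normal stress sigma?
Model: a linearly elastic bar under uniaxial stress, so sigma = E·epsilon (SI units).
  A: sigma = (9.8 × 10¹⁰) × 0.0015 = 1.47 × 10⁸ Pa = 147 MPa
  B: sigma = (9.8 × 10¹⁰) × 0.0001 = 9.8 × 10⁶ Pa = 9.8 MPa
147 MPa > 9.8 MPa, so A is larger.
Final answer: A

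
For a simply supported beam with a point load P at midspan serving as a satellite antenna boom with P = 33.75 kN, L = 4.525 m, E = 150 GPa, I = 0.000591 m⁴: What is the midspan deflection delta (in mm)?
Model: a simply supported beam with a point load P at midspan, so delta = (P·L^3) / (48·E·I).
Convert to SI units:
  P = 33.75 kN = 33750 N
  E = 150 GPa = 1.5 × 10¹¹ Pa
Substitute:
  delta = (33750 × 4.525^3) / (48 × (1.5 × 10¹¹) × 0.000591)
  delta = 0.0007349 m
Convert: delta = 0.0007349 m = 0.7349 mm
Final answer: delta = 0.7349 mm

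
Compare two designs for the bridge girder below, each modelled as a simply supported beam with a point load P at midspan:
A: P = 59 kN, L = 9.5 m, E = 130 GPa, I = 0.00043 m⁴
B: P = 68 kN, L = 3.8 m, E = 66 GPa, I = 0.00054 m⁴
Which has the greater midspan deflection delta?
Model: a simply supported beam with a point load P at midspan, so delta = (P·L^3) / (48·E·I) (SI units).
  A: delta = (59000 × 9.5^3) / (48 × (1.3 × 10¹¹) × 0.00043) = 0.01885 m = 18.85 mm
  B: delta = (68000 × 3.8^3) / (48 × (6.6 × 10¹⁰) × 0.00054) = 0.002181 m = 2.181 mm
18.85 mm > 2.181 mm, so A is larger.
Final answer: A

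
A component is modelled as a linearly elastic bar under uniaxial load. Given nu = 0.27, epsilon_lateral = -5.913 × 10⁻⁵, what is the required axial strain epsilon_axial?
Model: a linearly elastic bar under uniaxial load, so epsilon_lateral = -nu·epsilon_axial.
Solve for epsilon_axial: epsilon_axial = -epsilon_lateral / nu.
Substitute:
  epsilon_axial = -(-5.913 × 10⁻⁵) / 0.27
  epsilon_axial = 0.000219
Final answer: epsilon_axial = 0.000219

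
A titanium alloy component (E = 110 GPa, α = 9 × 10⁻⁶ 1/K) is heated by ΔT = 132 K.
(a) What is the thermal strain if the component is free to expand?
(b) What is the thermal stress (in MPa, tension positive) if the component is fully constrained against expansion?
(a) Free thermal strain ε_th = α·ΔT = (9 × 10⁻⁶) × 132 = 0.001188
(b) Fully constrained, the expansion is suppressed, so σ = -E·α·ΔT. Convert E = 110 GPa = 1.1 × 10¹¹ Pa.
  σ = -(1.1 × 10¹¹) × (9 × 10⁻⁶) × 132 = -1.307 × 10⁸ Pa = -130.7 MPa (compressive)
Final answer: (a) ε_th = 0.001188, (b) σ = -130.7 MPa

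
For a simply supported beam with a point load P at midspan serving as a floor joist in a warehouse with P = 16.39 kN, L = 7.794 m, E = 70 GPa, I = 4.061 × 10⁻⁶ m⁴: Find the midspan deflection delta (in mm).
Model: a simply supported beam with a point load P at midspan, so delta = (P·L^3) / (48·E·I).
Convert to SI units:
  P = 16.39 kN = 16390 N
  E = 70 GPa = 7 × 10¹⁰ Pa
Substitute:
  delta = (16390 × 7.794^3) / (48 × (7 × 10¹⁰) × (4.061 × 10⁻⁶))
  delta = 0.5687 m
Convert: delta = 0.5687 m = 568.7 mm
Final answer: delta = 568.7 mm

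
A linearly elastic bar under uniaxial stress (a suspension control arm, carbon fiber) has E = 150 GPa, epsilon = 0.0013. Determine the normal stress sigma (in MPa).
Model: a linearly elastic bar under uniaxial stress, so sigma = E·epsilon.
Convert to SI units:
  E = 150 GPa = 1.5 × 10¹¹ Pa
Substitute:
  sigma = (1.5 × 10¹¹) × 0.0013
  sigma = 1.95 × 10⁸ Pa
Convert: sigma = 1.95 × 10⁸ Pa = 195 MPa
Final answer: sigma = 195 MPa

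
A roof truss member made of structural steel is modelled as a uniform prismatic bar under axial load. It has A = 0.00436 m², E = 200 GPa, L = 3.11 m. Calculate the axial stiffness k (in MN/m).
Model: a uniform prismatic bar under axial load, so k = (A·E) / L.
Convert to SI units:
  E = 200 GPa = 2 × 10¹¹ Pa
Substitute:
  k = (0.00436 × (2 × 10¹¹)) / 3.11
  k = 2.804 × 10⁸ N/m
Convert: k = 2.804 × 10⁸ N/m = 280.4 MN/m
Final answer: k = 280.4 MN/m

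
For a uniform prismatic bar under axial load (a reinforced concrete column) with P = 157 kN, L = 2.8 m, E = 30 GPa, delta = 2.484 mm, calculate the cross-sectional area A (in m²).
Model: a uniform prismatic bar under axial load, so delta = (P·L) / (A·E).
Solve for A: A = (P·L) / (delta·E).
Convert to SI units:
  P = 157 kN = 157000 N
  E = 30 GPa = 3 × 10¹⁰ Pa
  delta = 2.484 mm = 0.002484 m
Substitute:
  A = (157000 × 2.8) / (0.002484 × (3 × 10¹⁰))
  A = 0.005899 m²
Final answer: A = 0.005899 m²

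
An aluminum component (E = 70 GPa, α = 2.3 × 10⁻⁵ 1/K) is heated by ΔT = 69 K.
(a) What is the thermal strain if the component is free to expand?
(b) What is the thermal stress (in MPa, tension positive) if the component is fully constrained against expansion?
(a) Free thermal strain ε_th = α·ΔT = (2.3 × 10⁻⁵) × 69 = 0.001587
(b) Fully constrained, the expansion is suppressed, so σ = -E·α·ΔT. Convert E = 70 GPa = 7 × 10¹⁰ Pa.
  σ = -(7 × 10¹⁰) × (2.3 × 10⁻⁵) × 69 = -1.111 × 10⁸ Pa = -111.1 MPa (compressive)
Final answer: (a) ε_th = 0.001587, (b) σ = -111.1 MPa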